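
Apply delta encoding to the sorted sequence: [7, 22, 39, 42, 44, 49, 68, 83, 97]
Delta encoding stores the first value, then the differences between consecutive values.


First value: 7
Deltas:
  22 - 7 = 15
  39 - 22 = 17
  42 - 39 = 3
  44 - 42 = 2
  49 - 44 = 5
  68 - 49 = 19
  83 - 68 = 15
  97 - 83 = 14


Delta encoded: [7, 15, 17, 3, 2, 5, 19, 15, 14]


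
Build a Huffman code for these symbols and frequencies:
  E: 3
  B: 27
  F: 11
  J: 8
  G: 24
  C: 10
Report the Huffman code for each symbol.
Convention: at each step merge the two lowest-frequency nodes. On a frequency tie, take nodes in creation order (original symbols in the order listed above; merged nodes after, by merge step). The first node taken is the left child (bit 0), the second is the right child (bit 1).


Huffman tree construction:
Step 1: Merge E(3) + J(8) = 11
Step 2: Merge C(10) + F(11) = 21
Step 3: Merge (E+J)(11) + (C+F)(21) = 32
Step 4: Merge G(24) + B(27) = 51
Step 5: Merge ((E+J)+(C+F))(32) + (G+B)(51) = 83
Read each symbol's code off the tree from the root (left child = 0, right child = 1).

Codes:
  E: 000 (length 3)
  B: 11 (length 2)
  F: 011 (length 3)
  J: 001 (length 3)
  G: 10 (length 2)
  C: 010 (length 3)
Average code length: 198/83 = 2.3855 bits/symbol


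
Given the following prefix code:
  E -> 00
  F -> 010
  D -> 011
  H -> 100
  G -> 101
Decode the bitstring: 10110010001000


Decoding step by step:
Bits 101 -> G
Bits 100 -> H
Bits 100 -> H
Bits 010 -> F
Bits 00 -> E


Decoded message: GHHFE


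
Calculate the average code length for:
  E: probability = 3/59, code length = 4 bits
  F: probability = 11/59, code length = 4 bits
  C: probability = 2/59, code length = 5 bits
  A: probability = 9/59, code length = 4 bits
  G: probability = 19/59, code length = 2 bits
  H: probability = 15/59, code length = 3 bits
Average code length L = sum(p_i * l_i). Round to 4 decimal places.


Weighted contributions p_i * l_i:
  E: (3/59) * 4 = 12/59
  F: (11/59) * 4 = 44/59
  C: (2/59) * 5 = 10/59
  A: (9/59) * 4 = 36/59
  G: (19/59) * 2 = 38/59
  H: (15/59) * 3 = 45/59
Sum = (12 + 44 + 10 + 36 + 38 + 45)/59 = 185/59

L = 185/59 = 3.1356 bits/symbol


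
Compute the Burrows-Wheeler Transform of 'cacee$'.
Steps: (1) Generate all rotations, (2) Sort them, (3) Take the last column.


Rotations (sorted):
  0: $cacee -> last char: e
  1: acee$c -> last char: c
  2: cacee$ -> last char: $
  3: cee$ca -> last char: a
  4: e$cace -> last char: e
  5: ee$cac -> last char: c


BWT = ec$aec


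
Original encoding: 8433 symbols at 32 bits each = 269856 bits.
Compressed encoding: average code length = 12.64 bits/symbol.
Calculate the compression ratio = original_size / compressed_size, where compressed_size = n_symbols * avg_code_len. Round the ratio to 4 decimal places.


original_size = n_symbols * orig_bits = 8433 * 32 = 269856 bits
compressed_size = n_symbols * avg_code_len = 8433 * 12.64 = 106593.12 bits
ratio = original_size / compressed_size = 269856 / 106593.12 = 2.5316

Compression ratio = 2.5316


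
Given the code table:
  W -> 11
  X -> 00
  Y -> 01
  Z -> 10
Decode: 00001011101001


Decoding:
00 -> X
00 -> X
10 -> Z
11 -> W
10 -> Z
10 -> Z
01 -> Y


Result: XXZWZZY


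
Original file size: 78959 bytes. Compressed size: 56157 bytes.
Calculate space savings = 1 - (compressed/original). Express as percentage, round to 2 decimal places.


ratio = compressed/original = 56157/78959 = 0.711217
savings = 1 - ratio = 1 - 0.711217 = 0.288783
as a percentage: 0.288783 * 100 = 28.88%

Space savings = 1 - 56157/78959 = 28.88%


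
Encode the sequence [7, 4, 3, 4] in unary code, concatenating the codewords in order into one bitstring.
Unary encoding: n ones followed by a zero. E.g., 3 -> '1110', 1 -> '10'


Encode each number as n ones followed by a terminating 0:
  7 -> 11111110 (8 bits)
  4 -> 11110 (5 bits)
  3 -> 1110 (4 bits)
  4 -> 11110 (5 bits)
Total length = 8 + 5 + 4 + 5 = 22 bits.

Unary([7, 4, 3, 4]) = 1111111011110111011110 (22 bits)


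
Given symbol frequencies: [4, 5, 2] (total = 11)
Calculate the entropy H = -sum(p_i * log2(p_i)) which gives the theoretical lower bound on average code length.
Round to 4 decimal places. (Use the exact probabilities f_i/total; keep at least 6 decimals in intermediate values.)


Per-symbol terms -p_i * log2(p_i) with p_i = f_i/11:
  p = 4/11 = 0.363636: log2(p) = -1.459432, -p*log2(p) = 0.530702
  p = 5/11 = 0.454545: log2(p) = -1.137504, -p*log2(p) = 0.517047
  p = 2/11 = 0.181818: log2(p) = -2.459432, -p*log2(p) = 0.447169
H = 0.530702 + 0.517047 + 0.447169 = 1.494918

H = 1.4949 bits/symbol


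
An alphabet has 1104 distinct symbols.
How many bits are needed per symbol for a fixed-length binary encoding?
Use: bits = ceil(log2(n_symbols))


log2(1104) = 10.1085
Bracket: 2^10 = 1024 < 1104 <= 2^11 = 2048
So ceil(log2(1104)) = 11

bits = ceil(log2(1104)) = ceil(10.1085) = 11 bits


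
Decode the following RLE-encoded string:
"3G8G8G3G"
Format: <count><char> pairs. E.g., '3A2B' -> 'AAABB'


Expanding each <count><char> pair:
  3G -> 'GGG'
  8G -> 'GGGGGGGG'
  8G -> 'GGGGGGGG'
  3G -> 'GGG'

Decoded = GGGGGGGGGGGGGGGGGGGGGG


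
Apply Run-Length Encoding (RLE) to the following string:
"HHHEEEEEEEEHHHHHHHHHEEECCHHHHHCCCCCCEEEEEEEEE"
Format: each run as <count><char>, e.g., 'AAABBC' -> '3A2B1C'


Scanning runs left to right:
  i=0: run of 'H' x 3 -> '3H'
  i=3: run of 'E' x 8 -> '8E'
  i=11: run of 'H' x 9 -> '9H'
  i=20: run of 'E' x 3 -> '3E'
  i=23: run of 'C' x 2 -> '2C'
  i=25: run of 'H' x 5 -> '5H'
  i=30: run of 'C' x 6 -> '6C'
  i=36: run of 'E' x 9 -> '9E'

RLE = 3H8E9H3E2C5H6C9E


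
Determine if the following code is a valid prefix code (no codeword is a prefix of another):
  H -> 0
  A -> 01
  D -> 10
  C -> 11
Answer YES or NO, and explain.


Checking each pair (does one codeword prefix another?):
  H='0' vs A='01': prefix -- VIOLATION

NO -- this is NOT a valid prefix code. H (0) is a prefix of A (01).


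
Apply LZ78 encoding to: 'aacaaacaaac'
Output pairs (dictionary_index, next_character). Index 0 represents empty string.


LZ78 encoding steps:
Dictionary: {0: ''}
Step 1: w='' (idx 0), next='a' -> output (0, 'a'), add 'a' as idx 1
Step 2: w='a' (idx 1), next='c' -> output (1, 'c'), add 'ac' as idx 2
Step 3: w='a' (idx 1), next='a' -> output (1, 'a'), add 'aa' as idx 3
Step 4: w='ac' (idx 2), next='a' -> output (2, 'a'), add 'aca' as idx 4
Step 5: w='aa' (idx 3), next='c' -> output (3, 'c'), add 'aac' as idx 5


Encoded: [(0, 'a'), (1, 'c'), (1, 'a'), (2, 'a'), (3, 'c')]


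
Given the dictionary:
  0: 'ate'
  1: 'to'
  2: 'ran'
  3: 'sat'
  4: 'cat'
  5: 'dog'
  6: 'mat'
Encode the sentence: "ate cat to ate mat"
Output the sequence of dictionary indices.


Look up each word in the dictionary:
  'ate' -> 0
  'cat' -> 4
  'to' -> 1
  'ate' -> 0
  'mat' -> 6

Encoded: [0, 4, 1, 0, 6]


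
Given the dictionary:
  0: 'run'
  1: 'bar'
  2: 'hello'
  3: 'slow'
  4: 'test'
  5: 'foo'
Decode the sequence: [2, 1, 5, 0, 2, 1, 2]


Look up each index in the dictionary:
  2 -> 'hello'
  1 -> 'bar'
  5 -> 'foo'
  0 -> 'run'
  2 -> 'hello'
  1 -> 'bar'
  2 -> 'hello'

Decoded: "hello bar foo run hello bar hello"


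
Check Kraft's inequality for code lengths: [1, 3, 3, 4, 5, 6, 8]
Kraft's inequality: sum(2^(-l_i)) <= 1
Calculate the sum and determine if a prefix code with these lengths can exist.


Sum = 2^(-1) + 2^(-3) + 2^(-3) + 2^(-4) + 2^(-5) + 2^(-6) + 2^(-8)
    = 0.5 + 0.125 + 0.125 + 0.0625 + 0.03125 + 0.015625 + 0.00390625
    = 221/256 = 0.86328125
Since 0.86328125 <= 1, Kraft's inequality IS satisfied.
A prefix code with these lengths CAN exist.

Kraft sum = 0.86328125. Satisfied.


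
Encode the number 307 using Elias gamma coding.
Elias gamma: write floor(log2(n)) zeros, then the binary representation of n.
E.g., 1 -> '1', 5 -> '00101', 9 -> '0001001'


num_bits = floor(log2(307)) + 1 = 9
leading_zeros = num_bits - 1 = 8
binary(307) = 100110011

Elias gamma(307) = '00000000' + '100110011' = 00000000100110011 (17 bits)


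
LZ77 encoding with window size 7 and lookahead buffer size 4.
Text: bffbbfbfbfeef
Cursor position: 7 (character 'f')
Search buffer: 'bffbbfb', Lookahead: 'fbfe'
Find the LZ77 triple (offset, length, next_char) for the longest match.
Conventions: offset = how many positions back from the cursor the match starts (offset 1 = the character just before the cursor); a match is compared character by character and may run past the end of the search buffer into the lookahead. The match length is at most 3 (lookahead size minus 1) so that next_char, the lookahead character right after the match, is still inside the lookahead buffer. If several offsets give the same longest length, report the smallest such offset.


Try each offset into the search buffer:
  offset=1 (pos 6, char 'b'): match length 0
  offset=2 (pos 5, char 'f'): match length 3
  offset=3 (pos 4, char 'b'): match length 0
  offset=4 (pos 3, char 'b'): match length 0
  offset=5 (pos 2, char 'f'): match length 2
  offset=6 (pos 1, char 'f'): match length 1
  offset=7 (pos 0, char 'b'): match length 0
Longest match has length 3 at offset 2.
next_char = character at position 7 + 3 = 10 -> 'e'

Best match: offset=2, length=3 (matching 'fbf' starting at position 5)
LZ77 triple: (2, 3, 'e')


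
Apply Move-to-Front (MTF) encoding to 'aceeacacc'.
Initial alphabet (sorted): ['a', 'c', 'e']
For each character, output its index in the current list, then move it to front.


MTF encoding:
'a': index 0 in ['a', 'c', 'e'] -> ['a', 'c', 'e']
'c': index 1 in ['a', 'c', 'e'] -> ['c', 'a', 'e']
'e': index 2 in ['c', 'a', 'e'] -> ['e', 'c', 'a']
'e': index 0 in ['e', 'c', 'a'] -> ['e', 'c', 'a']
'a': index 2 in ['e', 'c', 'a'] -> ['a', 'e', 'c']
'c': index 2 in ['a', 'e', 'c'] -> ['c', 'a', 'e']
'a': index 1 in ['c', 'a', 'e'] -> ['a', 'c', 'e']
'c': index 1 in ['a', 'c', 'e'] -> ['c', 'a', 'e']
'c': index 0 in ['c', 'a', 'e'] -> ['c', 'a', 'e']


Output: [0, 1, 2, 0, 2, 2, 1, 1, 0]


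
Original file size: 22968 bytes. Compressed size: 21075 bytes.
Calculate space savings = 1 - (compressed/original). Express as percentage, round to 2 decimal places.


ratio = compressed/original = 21075/22968 = 0.917581
savings = 1 - ratio = 1 - 0.917581 = 0.082419
as a percentage: 0.082419 * 100 = 8.24%

Space savings = 1 - 21075/22968 = 8.24%


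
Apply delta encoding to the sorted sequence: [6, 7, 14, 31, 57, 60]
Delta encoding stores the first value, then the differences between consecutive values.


First value: 6
Deltas:
  7 - 6 = 1
  14 - 7 = 7
  31 - 14 = 17
  57 - 31 = 26
  60 - 57 = 3


Delta encoded: [6, 1, 7, 17, 26, 3]


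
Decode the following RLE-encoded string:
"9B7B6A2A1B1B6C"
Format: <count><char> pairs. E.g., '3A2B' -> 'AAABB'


Expanding each <count><char> pair:
  9B -> 'BBBBBBBBB'
  7B -> 'BBBBBBB'
  6A -> 'AAAAAA'
  2A -> 'AA'
  1B -> 'B'
  1B -> 'B'
  6C -> 'CCCCCC'

Decoded = BBBBBBBBBBBBBBBBAAAAAAAABBCCCCCC


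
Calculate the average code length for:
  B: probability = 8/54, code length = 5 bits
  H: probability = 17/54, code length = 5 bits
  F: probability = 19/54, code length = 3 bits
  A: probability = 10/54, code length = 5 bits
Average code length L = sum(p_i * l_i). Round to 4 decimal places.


Weighted contributions p_i * l_i:
  B: (8/54) * 5 = 40/54
  H: (17/54) * 5 = 85/54
  F: (19/54) * 3 = 57/54
  A: (10/54) * 5 = 50/54
Sum = (40 + 85 + 57 + 50)/54 = 232/54

L = 232/54 = 4.2963 bits/symbol


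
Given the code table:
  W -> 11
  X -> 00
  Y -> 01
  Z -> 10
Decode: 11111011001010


Decoding:
11 -> W
11 -> W
10 -> Z
11 -> W
00 -> X
10 -> Z
10 -> Z


Result: WWZWXZZ


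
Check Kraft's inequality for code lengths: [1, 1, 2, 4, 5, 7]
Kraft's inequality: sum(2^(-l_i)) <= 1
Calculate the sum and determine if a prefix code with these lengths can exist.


Sum = 2^(-1) + 2^(-1) + 2^(-2) + 2^(-4) + 2^(-5) + 2^(-7)
    = 0.5 + 0.5 + 0.25 + 0.0625 + 0.03125 + 0.0078125
    = 173/128 = 1.3515625
Since 1.3515625 > 1, Kraft's inequality is NOT satisfied.
A prefix code with these lengths CANNOT exist.

Kraft sum = 1.3515625. Not satisfied.


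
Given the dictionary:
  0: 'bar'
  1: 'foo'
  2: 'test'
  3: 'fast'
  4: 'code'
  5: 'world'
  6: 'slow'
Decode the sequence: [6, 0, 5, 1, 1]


Look up each index in the dictionary:
  6 -> 'slow'
  0 -> 'bar'
  5 -> 'world'
  1 -> 'foo'
  1 -> 'foo'

Decoded: "slow bar world foo foo"


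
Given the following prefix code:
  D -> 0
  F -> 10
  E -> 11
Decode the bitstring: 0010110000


Decoding step by step:
Bits 0 -> D
Bits 0 -> D
Bits 10 -> F
Bits 11 -> E
Bits 0 -> D
Bits 0 -> D
Bits 0 -> D
Bits 0 -> D


Decoded message: DDFEDDDD


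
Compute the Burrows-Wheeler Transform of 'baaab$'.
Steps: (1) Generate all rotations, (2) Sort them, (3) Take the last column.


Rotations (sorted):
  0: $baaab -> last char: b
  1: aaab$b -> last char: b
  2: aab$ba -> last char: a
  3: ab$baa -> last char: a
  4: b$baaa -> last char: a
  5: baaab$ -> last char: $


BWT = bbaaa$


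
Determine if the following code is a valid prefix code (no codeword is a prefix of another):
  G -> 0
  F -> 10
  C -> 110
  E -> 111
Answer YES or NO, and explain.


Checking each pair (does one codeword prefix another?):
  G='0' vs F='10': no prefix
  G='0' vs C='110': no prefix
  G='0' vs E='111': no prefix
  F='10' vs G='0': no prefix
  F='10' vs C='110': no prefix
  F='10' vs E='111': no prefix
  C='110' vs G='0': no prefix
  C='110' vs F='10': no prefix
  C='110' vs E='111': no prefix
  E='111' vs G='0': no prefix
  E='111' vs F='10': no prefix
  E='111' vs C='110': no prefix
No violation found over all pairs.

YES -- this is a valid prefix code. No codeword is a prefix of any other codeword.


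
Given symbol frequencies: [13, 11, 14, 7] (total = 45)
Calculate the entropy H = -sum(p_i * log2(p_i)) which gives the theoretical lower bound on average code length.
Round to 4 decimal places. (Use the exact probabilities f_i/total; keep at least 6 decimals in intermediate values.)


Per-symbol terms -p_i * log2(p_i) with p_i = f_i/45:
  p = 13/45 = 0.288889: log2(p) = -1.791413, -p*log2(p) = 0.517519
  p = 11/45 = 0.244444: log2(p) = -2.032421, -p*log2(p) = 0.496814
  p = 14/45 = 0.311111: log2(p) = -1.684498, -p*log2(p) = 0.524066
  p = 7/45 = 0.155556: log2(p) = -2.684498, -p*log2(p) = 0.417589
H = 0.517519 + 0.496814 + 0.524066 + 0.417589 = 1.955988

H = 1.956 bits/symbol


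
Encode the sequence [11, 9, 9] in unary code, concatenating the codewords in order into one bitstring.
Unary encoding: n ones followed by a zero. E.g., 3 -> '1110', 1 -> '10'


Encode each number as n ones followed by a terminating 0:
  11 -> 111111111110 (12 bits)
  9 -> 1111111110 (10 bits)
  9 -> 1111111110 (10 bits)
Total length = 12 + 10 + 10 = 32 bits.

Unary([11, 9, 9]) = 11111111111011111111101111111110 (32 bits)


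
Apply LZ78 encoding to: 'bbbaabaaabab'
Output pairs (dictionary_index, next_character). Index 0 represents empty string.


LZ78 encoding steps:
Dictionary: {0: ''}
Step 1: w='' (idx 0), next='b' -> output (0, 'b'), add 'b' as idx 1
Step 2: w='b' (idx 1), next='b' -> output (1, 'b'), add 'bb' as idx 2
Step 3: w='' (idx 0), next='a' -> output (0, 'a'), add 'a' as idx 3
Step 4: w='a' (idx 3), next='b' -> output (3, 'b'), add 'ab' as idx 4
Step 5: w='a' (idx 3), next='a' -> output (3, 'a'), add 'aa' as idx 5
Step 6: w='ab' (idx 4), next='a' -> output (4, 'a'), add 'aba' as idx 6
Step 7: w='b' (idx 1), end of input -> output (1, '')


Encoded: [(0, 'b'), (1, 'b'), (0, 'a'), (3, 'b'), (3, 'a'), (4, 'a'), (1, '')]


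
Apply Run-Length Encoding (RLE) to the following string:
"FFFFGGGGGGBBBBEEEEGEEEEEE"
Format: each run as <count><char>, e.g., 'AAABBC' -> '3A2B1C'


Scanning runs left to right:
  i=0: run of 'F' x 4 -> '4F'
  i=4: run of 'G' x 6 -> '6G'
  i=10: run of 'B' x 4 -> '4B'
  i=14: run of 'E' x 4 -> '4E'
  i=18: run of 'G' x 1 -> '1G'
  i=19: run of 'E' x 6 -> '6E'

RLE = 4F6G4B4E1G6E


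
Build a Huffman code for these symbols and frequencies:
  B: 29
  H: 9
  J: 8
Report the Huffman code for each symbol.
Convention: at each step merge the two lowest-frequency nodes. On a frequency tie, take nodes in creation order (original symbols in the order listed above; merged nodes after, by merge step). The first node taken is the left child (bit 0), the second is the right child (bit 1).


Huffman tree construction:
Step 1: Merge J(8) + H(9) = 17
Step 2: Merge (J+H)(17) + B(29) = 46
Read each symbol's code off the tree from the root (left child = 0, right child = 1).

Codes:
  B: 1 (length 1)
  H: 01 (length 2)
  J: 00 (length 2)
Average code length: 63/46 = 1.3696 bits/symbol


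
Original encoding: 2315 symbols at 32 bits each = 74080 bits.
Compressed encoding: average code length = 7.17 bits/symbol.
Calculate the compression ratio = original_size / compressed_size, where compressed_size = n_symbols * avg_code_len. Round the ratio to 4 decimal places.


original_size = n_symbols * orig_bits = 2315 * 32 = 74080 bits
compressed_size = n_symbols * avg_code_len = 2315 * 7.17 = 16598.55 bits
ratio = original_size / compressed_size = 74080 / 16598.55 = 4.463

Compression ratio = 4.463


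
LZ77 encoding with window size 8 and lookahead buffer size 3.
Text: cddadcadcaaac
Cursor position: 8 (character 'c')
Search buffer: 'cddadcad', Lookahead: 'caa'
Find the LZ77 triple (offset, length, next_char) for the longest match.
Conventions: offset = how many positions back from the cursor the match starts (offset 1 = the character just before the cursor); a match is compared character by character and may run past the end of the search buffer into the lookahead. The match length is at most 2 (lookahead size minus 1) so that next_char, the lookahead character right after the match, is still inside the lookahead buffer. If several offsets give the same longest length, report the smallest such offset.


Try each offset into the search buffer:
  offset=1 (pos 7, char 'd'): match length 0
  offset=2 (pos 6, char 'a'): match length 0
  offset=3 (pos 5, char 'c'): match length 2
  offset=4 (pos 4, char 'd'): match length 0
  offset=5 (pos 3, char 'a'): match length 0
  offset=6 (pos 2, char 'd'): match length 0
  offset=7 (pos 1, char 'd'): match length 0
  offset=8 (pos 0, char 'c'): match length 1
Longest match has length 2 at offset 3.
next_char = character at position 8 + 2 = 10 -> 'a'

Best match: offset=3, length=2 (matching 'ca' starting at position 5)
LZ77 triple: (3, 2, 'a')


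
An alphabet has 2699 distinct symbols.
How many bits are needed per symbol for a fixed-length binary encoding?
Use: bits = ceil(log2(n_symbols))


log2(2699) = 11.3982
Bracket: 2^11 = 2048 < 2699 <= 2^12 = 4096
So ceil(log2(2699)) = 12

bits = ceil(log2(2699)) = ceil(11.3982) = 12 bits


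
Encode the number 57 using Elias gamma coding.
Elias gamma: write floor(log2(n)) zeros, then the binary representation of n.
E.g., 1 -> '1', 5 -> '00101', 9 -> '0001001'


num_bits = floor(log2(57)) + 1 = 6
leading_zeros = num_bits - 1 = 5
binary(57) = 111001

Elias gamma(57) = '00000' + '111001' = 00000111001 (11 bits)


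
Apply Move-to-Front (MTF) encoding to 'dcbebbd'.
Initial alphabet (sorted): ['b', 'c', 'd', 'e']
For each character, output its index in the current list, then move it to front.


MTF encoding:
'd': index 2 in ['b', 'c', 'd', 'e'] -> ['d', 'b', 'c', 'e']
'c': index 2 in ['d', 'b', 'c', 'e'] -> ['c', 'd', 'b', 'e']
'b': index 2 in ['c', 'd', 'b', 'e'] -> ['b', 'c', 'd', 'e']
'e': index 3 in ['b', 'c', 'd', 'e'] -> ['e', 'b', 'c', 'd']
'b': index 1 in ['e', 'b', 'c', 'd'] -> ['b', 'e', 'c', 'd']
'b': index 0 in ['b', 'e', 'c', 'd'] -> ['b', 'e', 'c', 'd']
'd': index 3 in ['b', 'e', 'c', 'd'] -> ['d', 'b', 'e', 'c']


Output: [2, 2, 2, 3, 1, 0, 3]


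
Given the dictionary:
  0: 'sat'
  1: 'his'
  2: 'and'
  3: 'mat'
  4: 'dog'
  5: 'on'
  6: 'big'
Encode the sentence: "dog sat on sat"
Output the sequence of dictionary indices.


Look up each word in the dictionary:
  'dog' -> 4
  'sat' -> 0
  'on' -> 5
  'sat' -> 0

Encoded: [4, 0, 5, 0]


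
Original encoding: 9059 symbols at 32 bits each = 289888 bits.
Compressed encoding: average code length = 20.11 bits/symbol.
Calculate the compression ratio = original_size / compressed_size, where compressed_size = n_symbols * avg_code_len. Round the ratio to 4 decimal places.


original_size = n_symbols * orig_bits = 9059 * 32 = 289888 bits
compressed_size = n_symbols * avg_code_len = 9059 * 20.11 = 182176.49 bits
ratio = original_size / compressed_size = 289888 / 182176.49 = 1.5912

Compression ratio = 1.5912


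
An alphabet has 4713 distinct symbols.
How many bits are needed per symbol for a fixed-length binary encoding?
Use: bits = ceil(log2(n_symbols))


log2(4713) = 12.2024
Bracket: 2^12 = 4096 < 4713 <= 2^13 = 8192
So ceil(log2(4713)) = 13

bits = ceil(log2(4713)) = ceil(12.2024) = 13 bits


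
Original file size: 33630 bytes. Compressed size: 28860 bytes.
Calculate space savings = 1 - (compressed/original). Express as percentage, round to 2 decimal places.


ratio = compressed/original = 28860/33630 = 0.858162
savings = 1 - ratio = 1 - 0.858162 = 0.141838
as a percentage: 0.141838 * 100 = 14.18%

Space savings = 1 - 28860/33630 = 14.18%


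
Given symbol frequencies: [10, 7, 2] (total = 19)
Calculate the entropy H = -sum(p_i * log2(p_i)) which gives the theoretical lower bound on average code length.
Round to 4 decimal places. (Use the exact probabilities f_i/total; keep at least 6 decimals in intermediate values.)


Per-symbol terms -p_i * log2(p_i) with p_i = f_i/19:
  p = 10/19 = 0.526316: log2(p) = -0.925999, -p*log2(p) = 0.487368
  p = 7/19 = 0.368421: log2(p) = -1.440573, -p*log2(p) = 0.530737
  p = 2/19 = 0.105263: log2(p) = -3.247928, -p*log2(p) = 0.341887
H = 0.487368 + 0.530737 + 0.341887 = 1.359992

H = 1.36 bits/symbol


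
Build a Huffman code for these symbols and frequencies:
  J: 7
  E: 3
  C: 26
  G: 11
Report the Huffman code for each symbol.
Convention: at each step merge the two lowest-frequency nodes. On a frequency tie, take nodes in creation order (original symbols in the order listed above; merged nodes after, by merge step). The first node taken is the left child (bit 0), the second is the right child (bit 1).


Huffman tree construction:
Step 1: Merge E(3) + J(7) = 10
Step 2: Merge (E+J)(10) + G(11) = 21
Step 3: Merge ((E+J)+G)(21) + C(26) = 47
Read each symbol's code off the tree from the root (left child = 0, right child = 1).

Codes:
  J: 001 (length 3)
  E: 000 (length 3)
  C: 1 (length 1)
  G: 01 (length 2)
Average code length: 78/47 = 1.6596 bits/symbol


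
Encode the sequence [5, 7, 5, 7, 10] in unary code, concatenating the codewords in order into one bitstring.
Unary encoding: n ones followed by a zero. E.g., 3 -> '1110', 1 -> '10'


Encode each number as n ones followed by a terminating 0:
  5 -> 111110 (6 bits)
  7 -> 11111110 (8 bits)
  5 -> 111110 (6 bits)
  7 -> 11111110 (8 bits)
  10 -> 11111111110 (11 bits)
Total length = 6 + 8 + 6 + 8 + 11 = 39 bits.

Unary([5, 7, 5, 7, 10]) = 111110111111101111101111111011111111110 (39 bits)


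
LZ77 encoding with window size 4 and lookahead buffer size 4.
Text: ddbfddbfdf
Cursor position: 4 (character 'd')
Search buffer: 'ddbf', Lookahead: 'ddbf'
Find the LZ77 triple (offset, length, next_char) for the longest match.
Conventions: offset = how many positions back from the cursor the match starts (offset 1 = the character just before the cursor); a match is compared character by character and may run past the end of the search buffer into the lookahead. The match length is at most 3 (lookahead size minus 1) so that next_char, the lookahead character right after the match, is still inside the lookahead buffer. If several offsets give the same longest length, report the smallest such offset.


Try each offset into the search buffer:
  offset=1 (pos 3, char 'f'): match length 0
  offset=2 (pos 2, char 'b'): match length 0
  offset=3 (pos 1, char 'd'): match length 1
  offset=4 (pos 0, char 'd'): match length 3
Longest match has length 3 at offset 4.
next_char = character at position 4 + 3 = 7 -> 'f'

Best match: offset=4, length=3 (matching 'ddb' starting at position 0)
LZ77 triple: (4, 3, 'f')


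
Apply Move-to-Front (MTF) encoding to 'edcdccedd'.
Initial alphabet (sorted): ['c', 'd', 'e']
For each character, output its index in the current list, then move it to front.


MTF encoding:
'e': index 2 in ['c', 'd', 'e'] -> ['e', 'c', 'd']
'd': index 2 in ['e', 'c', 'd'] -> ['d', 'e', 'c']
'c': index 2 in ['d', 'e', 'c'] -> ['c', 'd', 'e']
'd': index 1 in ['c', 'd', 'e'] -> ['d', 'c', 'e']
'c': index 1 in ['d', 'c', 'e'] -> ['c', 'd', 'e']
'c': index 0 in ['c', 'd', 'e'] -> ['c', 'd', 'e']
'e': index 2 in ['c', 'd', 'e'] -> ['e', 'c', 'd']
'd': index 2 in ['e', 'c', 'd'] -> ['d', 'e', 'c']
'd': index 0 in ['d', 'e', 'c'] -> ['d', 'e', 'c']


Output: [2, 2, 2, 1, 1, 0, 2, 2, 0]


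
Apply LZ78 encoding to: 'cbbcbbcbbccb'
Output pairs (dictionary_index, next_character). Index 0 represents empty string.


LZ78 encoding steps:
Dictionary: {0: ''}
Step 1: w='' (idx 0), next='c' -> output (0, 'c'), add 'c' as idx 1
Step 2: w='' (idx 0), next='b' -> output (0, 'b'), add 'b' as idx 2
Step 3: w='b' (idx 2), next='c' -> output (2, 'c'), add 'bc' as idx 3
Step 4: w='b' (idx 2), next='b' -> output (2, 'b'), add 'bb' as idx 4
Step 5: w='c' (idx 1), next='b' -> output (1, 'b'), add 'cb' as idx 5
Step 6: w='bc' (idx 3), next='c' -> output (3, 'c'), add 'bcc' as idx 6
Step 7: w='b' (idx 2), end of input -> output (2, '')


Encoded: [(0, 'c'), (0, 'b'), (2, 'c'), (2, 'b'), (1, 'b'), (3, 'c'), (2, '')]


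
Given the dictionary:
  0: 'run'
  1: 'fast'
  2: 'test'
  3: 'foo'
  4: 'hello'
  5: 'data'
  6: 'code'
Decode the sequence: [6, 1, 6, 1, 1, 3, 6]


Look up each index in the dictionary:
  6 -> 'code'
  1 -> 'fast'
  6 -> 'code'
  1 -> 'fast'
  1 -> 'fast'
  3 -> 'foo'
  6 -> 'code'

Decoded: "code fast code fast fast foo code"


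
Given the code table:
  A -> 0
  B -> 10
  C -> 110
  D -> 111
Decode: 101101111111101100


Decoding:
10 -> B
110 -> C
111 -> D
111 -> D
110 -> C
110 -> C
0 -> A


Result: BCDDCCA


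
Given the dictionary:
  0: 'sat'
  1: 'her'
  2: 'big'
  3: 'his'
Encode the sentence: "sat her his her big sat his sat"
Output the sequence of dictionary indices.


Look up each word in the dictionary:
  'sat' -> 0
  'her' -> 1
  'his' -> 3
  'her' -> 1
  'big' -> 2
  'sat' -> 0
  'his' -> 3
  'sat' -> 0

Encoded: [0, 1, 3, 1, 2, 0, 3, 0]


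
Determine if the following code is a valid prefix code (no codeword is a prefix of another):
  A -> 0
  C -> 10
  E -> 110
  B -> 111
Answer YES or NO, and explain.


Checking each pair (does one codeword prefix another?):
  A='0' vs C='10': no prefix
  A='0' vs E='110': no prefix
  A='0' vs B='111': no prefix
  C='10' vs A='0': no prefix
  C='10' vs E='110': no prefix
  C='10' vs B='111': no prefix
  E='110' vs A='0': no prefix
  E='110' vs C='10': no prefix
  E='110' vs B='111': no prefix
  B='111' vs A='0': no prefix
  B='111' vs C='10': no prefix
  B='111' vs E='110': no prefix
No violation found over all pairs.

YES -- this is a valid prefix code. No codeword is a prefix of any other codeword.


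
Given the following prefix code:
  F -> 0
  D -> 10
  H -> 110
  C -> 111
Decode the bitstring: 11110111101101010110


Decoding step by step:
Bits 111 -> C
Bits 10 -> D
Bits 111 -> C
Bits 10 -> D
Bits 110 -> H
Bits 10 -> D
Bits 10 -> D
Bits 110 -> H


Decoded message: CDCDHDDH


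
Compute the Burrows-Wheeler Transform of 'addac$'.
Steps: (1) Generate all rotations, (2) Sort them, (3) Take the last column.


Rotations (sorted):
  0: $addac -> last char: c
  1: ac$add -> last char: d
  2: addac$ -> last char: $
  3: c$adda -> last char: a
  4: dac$ad -> last char: d
  5: ddac$a -> last char: a


BWT = cd$ada


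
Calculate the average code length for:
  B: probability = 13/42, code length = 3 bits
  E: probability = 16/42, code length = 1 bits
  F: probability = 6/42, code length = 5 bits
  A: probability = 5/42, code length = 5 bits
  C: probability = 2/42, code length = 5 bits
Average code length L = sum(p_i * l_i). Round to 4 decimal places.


Weighted contributions p_i * l_i:
  B: (13/42) * 3 = 39/42
  E: (16/42) * 1 = 16/42
  F: (6/42) * 5 = 30/42
  A: (5/42) * 5 = 25/42
  C: (2/42) * 5 = 10/42
Sum = (39 + 16 + 30 + 25 + 10)/42 = 120/42

L = 120/42 = 2.8571 bits/symbol


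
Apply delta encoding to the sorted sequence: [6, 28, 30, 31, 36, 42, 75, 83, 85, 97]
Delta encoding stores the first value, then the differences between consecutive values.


First value: 6
Deltas:
  28 - 6 = 22
  30 - 28 = 2
  31 - 30 = 1
  36 - 31 = 5
  42 - 36 = 6
  75 - 42 = 33
  83 - 75 = 8
  85 - 83 = 2
  97 - 85 = 12


Delta encoded: [6, 22, 2, 1, 5, 6, 33, 8, 2, 12]


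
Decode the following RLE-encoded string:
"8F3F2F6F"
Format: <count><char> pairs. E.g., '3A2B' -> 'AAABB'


Expanding each <count><char> pair:
  8F -> 'FFFFFFFF'
  3F -> 'FFF'
  2F -> 'FF'
  6F -> 'FFFFFF'

Decoded = FFFFFFFFFFFFFFFFFFF


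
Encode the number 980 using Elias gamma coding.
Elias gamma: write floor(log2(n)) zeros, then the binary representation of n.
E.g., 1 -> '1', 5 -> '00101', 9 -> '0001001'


num_bits = floor(log2(980)) + 1 = 10
leading_zeros = num_bits - 1 = 9
binary(980) = 1111010100

Elias gamma(980) = '000000000' + '1111010100' = 0000000001111010100 (19 bits)


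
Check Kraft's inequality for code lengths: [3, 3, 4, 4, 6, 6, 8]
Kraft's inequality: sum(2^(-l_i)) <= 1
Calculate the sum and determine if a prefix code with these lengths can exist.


Sum = 2^(-3) + 2^(-3) + 2^(-4) + 2^(-4) + 2^(-6) + 2^(-6) + 2^(-8)
    = 0.125 + 0.125 + 0.0625 + 0.0625 + 0.015625 + 0.015625 + 0.00390625
    = 105/256 = 0.41015625
Since 0.41015625 <= 1, Kraft's inequality IS satisfied.
A prefix code with these lengths CAN exist.

Kraft sum = 0.41015625. Satisfied.


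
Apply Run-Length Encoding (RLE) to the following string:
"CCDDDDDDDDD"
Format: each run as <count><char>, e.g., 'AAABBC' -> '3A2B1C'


Scanning runs left to right:
  i=0: run of 'C' x 2 -> '2C'
  i=2: run of 'D' x 9 -> '9D'

RLE = 2C9D


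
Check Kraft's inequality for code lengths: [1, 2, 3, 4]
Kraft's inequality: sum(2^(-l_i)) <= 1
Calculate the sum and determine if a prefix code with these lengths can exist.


Sum = 2^(-1) + 2^(-2) + 2^(-3) + 2^(-4)
    = 0.5 + 0.25 + 0.125 + 0.0625
    = 15/16 = 0.9375
Since 0.9375 <= 1, Kraft's inequality IS satisfied.
A prefix code with these lengths CAN exist.

Kraft sum = 0.9375. Satisfied.


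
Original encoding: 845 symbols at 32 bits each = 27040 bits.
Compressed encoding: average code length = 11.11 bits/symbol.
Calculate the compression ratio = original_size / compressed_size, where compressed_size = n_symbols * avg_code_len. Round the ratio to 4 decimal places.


original_size = n_symbols * orig_bits = 845 * 32 = 27040 bits
compressed_size = n_symbols * avg_code_len = 845 * 11.11 = 9387.95 bits
ratio = original_size / compressed_size = 27040 / 9387.95 = 2.8803

Compression ratio = 2.8803


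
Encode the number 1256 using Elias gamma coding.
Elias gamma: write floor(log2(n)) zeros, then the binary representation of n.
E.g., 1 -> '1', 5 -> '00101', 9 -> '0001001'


num_bits = floor(log2(1256)) + 1 = 11
leading_zeros = num_bits - 1 = 10
binary(1256) = 10011101000

Elias gamma(1256) = '0000000000' + '10011101000' = 000000000010011101000 (21 bits)


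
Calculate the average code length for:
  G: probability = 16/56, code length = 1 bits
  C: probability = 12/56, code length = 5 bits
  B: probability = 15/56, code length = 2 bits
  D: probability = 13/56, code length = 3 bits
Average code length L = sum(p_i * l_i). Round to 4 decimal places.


Weighted contributions p_i * l_i:
  G: (16/56) * 1 = 16/56
  C: (12/56) * 5 = 60/56
  B: (15/56) * 2 = 30/56
  D: (13/56) * 3 = 39/56
Sum = (16 + 60 + 30 + 39)/56 = 145/56

L = 145/56 = 2.5893 bits/symbol


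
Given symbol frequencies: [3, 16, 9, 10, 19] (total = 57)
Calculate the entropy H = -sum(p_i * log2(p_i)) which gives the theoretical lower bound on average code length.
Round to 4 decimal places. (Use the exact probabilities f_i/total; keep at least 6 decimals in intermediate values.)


Per-symbol terms -p_i * log2(p_i) with p_i = f_i/57:
  p = 3/57 = 0.052632: log2(p) = -4.247928, -p*log2(p) = 0.223575
  p = 16/57 = 0.280702: log2(p) = -1.832890, -p*log2(p) = 0.514495
  p = 9/57 = 0.157895: log2(p) = -2.662965, -p*log2(p) = 0.420468
  p = 10/57 = 0.175439: log2(p) = -2.510962, -p*log2(p) = 0.440520
  p = 19/57 = 0.333333: log2(p) = -1.584963, -p*log2(p) = 0.528321
H = 0.223575 + 0.514495 + 0.420468 + 0.440520 + 0.528321 = 2.127379

H = 2.1274 bits/symbol


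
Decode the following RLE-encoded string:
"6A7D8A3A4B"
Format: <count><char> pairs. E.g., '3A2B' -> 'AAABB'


Expanding each <count><char> pair:
  6A -> 'AAAAAA'
  7D -> 'DDDDDDD'
  8A -> 'AAAAAAAA'
  3A -> 'AAA'
  4B -> 'BBBB'

Decoded = AAAAAADDDDDDDAAAAAAAAAAABBBB


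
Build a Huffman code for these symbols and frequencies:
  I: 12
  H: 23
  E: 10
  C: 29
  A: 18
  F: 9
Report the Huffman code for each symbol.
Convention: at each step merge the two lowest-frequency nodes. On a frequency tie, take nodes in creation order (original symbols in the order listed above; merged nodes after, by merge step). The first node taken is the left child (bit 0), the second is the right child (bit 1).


Huffman tree construction:
Step 1: Merge F(9) + E(10) = 19
Step 2: Merge I(12) + A(18) = 30
Step 3: Merge (F+E)(19) + H(23) = 42
Step 4: Merge C(29) + (I+A)(30) = 59
Step 5: Merge ((F+E)+H)(42) + (C+(I+A))(59) = 101
Read each symbol's code off the tree from the root (left child = 0, right child = 1).

Codes:
  I: 110 (length 3)
  H: 01 (length 2)
  E: 001 (length 3)
  C: 10 (length 2)
  A: 111 (length 3)
  F: 000 (length 3)
Average code length: 251/101 = 2.4851 bits/symbol


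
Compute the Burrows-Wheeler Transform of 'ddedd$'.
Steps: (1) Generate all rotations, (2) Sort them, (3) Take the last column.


Rotations (sorted):
  0: $ddedd -> last char: d
  1: d$dded -> last char: d
  2: dd$dde -> last char: e
  3: ddedd$ -> last char: $
  4: dedd$d -> last char: d
  5: edd$dd -> last char: d


BWT = dde$dd


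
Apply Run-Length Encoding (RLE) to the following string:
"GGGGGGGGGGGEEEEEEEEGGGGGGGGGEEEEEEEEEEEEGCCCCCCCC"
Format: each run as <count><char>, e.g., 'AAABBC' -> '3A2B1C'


Scanning runs left to right:
  i=0: run of 'G' x 11 -> '11G'
  i=11: run of 'E' x 8 -> '8E'
  i=19: run of 'G' x 9 -> '9G'
  i=28: run of 'E' x 12 -> '12E'
  i=40: run of 'G' x 1 -> '1G'
  i=41: run of 'C' x 8 -> '8C'

RLE = 11G8E9G12E1G8C


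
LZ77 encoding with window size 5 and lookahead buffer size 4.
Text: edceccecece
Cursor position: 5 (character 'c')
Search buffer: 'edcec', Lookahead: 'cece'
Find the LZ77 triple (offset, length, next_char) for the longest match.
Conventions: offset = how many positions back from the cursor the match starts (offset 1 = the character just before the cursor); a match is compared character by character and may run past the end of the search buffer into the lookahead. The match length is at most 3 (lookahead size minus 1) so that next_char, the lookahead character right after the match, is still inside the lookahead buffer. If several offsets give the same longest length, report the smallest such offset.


Try each offset into the search buffer:
  offset=1 (pos 4, char 'c'): match length 1
  offset=2 (pos 3, char 'e'): match length 0
  offset=3 (pos 2, char 'c'): match length 3
  offset=4 (pos 1, char 'd'): match length 0
  offset=5 (pos 0, char 'e'): match length 0
Longest match has length 3 at offset 3.
next_char = character at position 5 + 3 = 8 -> 'e'

Best match: offset=3, length=3 (matching 'cec' starting at position 2)
LZ77 triple: (3, 3, 'e')


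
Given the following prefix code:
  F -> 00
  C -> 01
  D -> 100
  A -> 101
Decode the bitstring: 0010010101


Decoding step by step:
Bits 00 -> F
Bits 100 -> D
Bits 101 -> A
Bits 01 -> C


Decoded message: FDAC


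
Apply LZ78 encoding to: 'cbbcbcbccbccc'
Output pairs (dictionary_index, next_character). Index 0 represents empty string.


LZ78 encoding steps:
Dictionary: {0: ''}
Step 1: w='' (idx 0), next='c' -> output (0, 'c'), add 'c' as idx 1
Step 2: w='' (idx 0), next='b' -> output (0, 'b'), add 'b' as idx 2
Step 3: w='b' (idx 2), next='c' -> output (2, 'c'), add 'bc' as idx 3
Step 4: w='bc' (idx 3), next='b' -> output (3, 'b'), add 'bcb' as idx 4
Step 5: w='c' (idx 1), next='c' -> output (1, 'c'), add 'cc' as idx 5
Step 6: w='bc' (idx 3), next='c' -> output (3, 'c'), add 'bcc' as idx 6
Step 7: w='c' (idx 1), end of input -> output (1, '')


Encoded: [(0, 'c'), (0, 'b'), (2, 'c'), (3, 'b'), (1, 'c'), (3, 'c'), (1, '')]


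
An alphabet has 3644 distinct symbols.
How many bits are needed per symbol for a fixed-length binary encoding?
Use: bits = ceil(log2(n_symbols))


log2(3644) = 11.8313
Bracket: 2^11 = 2048 < 3644 <= 2^12 = 4096
So ceil(log2(3644)) = 12

bits = ceil(log2(3644)) = ceil(11.8313) = 12 bits


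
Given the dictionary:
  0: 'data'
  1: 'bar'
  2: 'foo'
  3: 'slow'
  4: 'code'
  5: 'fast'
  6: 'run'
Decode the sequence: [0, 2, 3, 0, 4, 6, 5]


Look up each index in the dictionary:
  0 -> 'data'
  2 -> 'foo'
  3 -> 'slow'
  0 -> 'data'
  4 -> 'code'
  6 -> 'run'
  5 -> 'fast'

Decoded: "data foo slow data code run fast"


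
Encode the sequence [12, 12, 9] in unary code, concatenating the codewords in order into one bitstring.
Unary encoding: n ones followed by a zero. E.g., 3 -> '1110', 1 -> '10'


Encode each number as n ones followed by a terminating 0:
  12 -> 1111111111110 (13 bits)
  12 -> 1111111111110 (13 bits)
  9 -> 1111111110 (10 bits)
Total length = 13 + 13 + 10 = 36 bits.

Unary([12, 12, 9]) = 111111111111011111111111101111111110 (36 bits)


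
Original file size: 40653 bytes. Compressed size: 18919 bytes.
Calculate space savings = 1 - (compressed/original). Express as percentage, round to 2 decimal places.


ratio = compressed/original = 18919/40653 = 0.465378
savings = 1 - ratio = 1 - 0.465378 = 0.534622
as a percentage: 0.534622 * 100 = 53.46%

Space savings = 1 - 18919/40653 = 53.46%


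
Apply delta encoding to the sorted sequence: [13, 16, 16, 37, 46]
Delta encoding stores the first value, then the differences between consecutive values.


First value: 13
Deltas:
  16 - 13 = 3
  16 - 16 = 0
  37 - 16 = 21
  46 - 37 = 9


Delta encoded: [13, 3, 0, 21, 9]


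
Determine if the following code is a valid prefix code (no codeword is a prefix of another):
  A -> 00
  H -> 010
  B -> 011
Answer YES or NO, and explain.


Checking each pair (does one codeword prefix another?):
  A='00' vs H='010': no prefix
  A='00' vs B='011': no prefix
  H='010' vs A='00': no prefix
  H='010' vs B='011': no prefix
  B='011' vs A='00': no prefix
  B='011' vs H='010': no prefix
No violation found over all pairs.

YES -- this is a valid prefix code. No codeword is a prefix of any other codeword.


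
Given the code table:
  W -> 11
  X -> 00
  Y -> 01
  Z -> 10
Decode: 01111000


Decoding:
01 -> Y
11 -> W
10 -> Z
00 -> X


Result: YWZX


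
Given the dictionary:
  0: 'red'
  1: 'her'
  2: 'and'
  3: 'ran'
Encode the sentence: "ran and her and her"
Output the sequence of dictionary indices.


Look up each word in the dictionary:
  'ran' -> 3
  'and' -> 2
  'her' -> 1
  'and' -> 2
  'her' -> 1

Encoded: [3, 2, 1, 2, 1]


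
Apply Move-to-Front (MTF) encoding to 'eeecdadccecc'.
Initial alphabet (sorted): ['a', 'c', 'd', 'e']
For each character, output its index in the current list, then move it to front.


MTF encoding:
'e': index 3 in ['a', 'c', 'd', 'e'] -> ['e', 'a', 'c', 'd']
'e': index 0 in ['e', 'a', 'c', 'd'] -> ['e', 'a', 'c', 'd']
'e': index 0 in ['e', 'a', 'c', 'd'] -> ['e', 'a', 'c', 'd']
'c': index 2 in ['e', 'a', 'c', 'd'] -> ['c', 'e', 'a', 'd']
'd': index 3 in ['c', 'e', 'a', 'd'] -> ['d', 'c', 'e', 'a']
'a': index 3 in ['d', 'c', 'e', 'a'] -> ['a', 'd', 'c', 'e']
'd': index 1 in ['a', 'd', 'c', 'e'] -> ['d', 'a', 'c', 'e']
'c': index 2 in ['d', 'a', 'c', 'e'] -> ['c', 'd', 'a', 'e']
'c': index 0 in ['c', 'd', 'a', 'e'] -> ['c', 'd', 'a', 'e']
'e': index 3 in ['c', 'd', 'a', 'e'] -> ['e', 'c', 'd', 'a']
'c': index 1 in ['e', 'c', 'd', 'a'] -> ['c', 'e', 'd', 'a']
'c': index 0 in ['c', 'e', 'd', 'a'] -> ['c', 'e', 'd', 'a']


Output: [3, 0, 0, 2, 3, 3, 1, 2, 0, 3, 1, 0]
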